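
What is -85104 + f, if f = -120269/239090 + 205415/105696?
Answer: -1075307291385217/12635428320 ≈ -85103.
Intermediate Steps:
f = 18200360063/12635428320 (f = -120269*1/239090 + 205415*(1/105696) = -120269/239090 + 205415/105696 = 18200360063/12635428320 ≈ 1.4404)
-85104 + f = -85104 + 18200360063/12635428320 = -1075307291385217/12635428320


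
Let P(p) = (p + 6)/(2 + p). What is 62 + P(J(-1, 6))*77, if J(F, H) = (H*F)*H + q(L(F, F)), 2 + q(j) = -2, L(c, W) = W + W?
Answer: 2487/19 ≈ 130.89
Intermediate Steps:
L(c, W) = 2*W
q(j) = -4 (q(j) = -2 - 2 = -4)
J(F, H) = -4 + F*H**2 (J(F, H) = (H*F)*H - 4 = (F*H)*H - 4 = F*H**2 - 4 = -4 + F*H**2)
P(p) = (6 + p)/(2 + p)
62 + P(J(-1, 6))*77 = 62 + ((6 + (-4 - 1*6**2))/(2 + (-4 - 1*6**2)))*77 = 62 + ((6 + (-4 - 1*36))/(2 + (-4 - 1*36)))*77 = 62 + ((6 + (-4 - 36))/(2 + (-4 - 36)))*77 = 62 + ((6 - 40)/(2 - 40))*77 = 62 + (-34/(-38))*77 = 62 - 1/38*(-34)*77 = 62 + (17/19)*77 = 62 + 1309/19 = 2487/19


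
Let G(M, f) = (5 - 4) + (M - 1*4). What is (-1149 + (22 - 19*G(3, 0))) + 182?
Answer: -945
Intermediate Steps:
G(M, f) = -3 + M (G(M, f) = 1 + (M - 4) = 1 + (-4 + M) = -3 + M)
(-1149 + (22 - 19*G(3, 0))) + 182 = (-1149 + (22 - 19*(-3 + 3))) + 182 = (-1149 + (22 - 19*0)) + 182 = (-1149 + (22 + 0)) + 182 = (-1149 + 22) + 182 = -1127 + 182 = -945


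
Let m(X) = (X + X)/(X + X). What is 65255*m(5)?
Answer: 65255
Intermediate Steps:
m(X) = 1 (m(X) = (2*X)/((2*X)) = (2*X)*(1/(2*X)) = 1)
65255*m(5) = 65255*1 = 65255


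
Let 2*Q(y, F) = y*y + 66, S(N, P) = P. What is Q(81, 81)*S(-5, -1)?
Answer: -6627/2 ≈ -3313.5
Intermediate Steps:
Q(y, F) = 33 + y²/2 (Q(y, F) = (y*y + 66)/2 = (y² + 66)/2 = (66 + y²)/2 = 33 + y²/2)
Q(81, 81)*S(-5, -1) = (33 + (½)*81²)*(-1) = (33 + (½)*6561)*(-1) = (33 + 6561/2)*(-1) = (6627/2)*(-1) = -6627/2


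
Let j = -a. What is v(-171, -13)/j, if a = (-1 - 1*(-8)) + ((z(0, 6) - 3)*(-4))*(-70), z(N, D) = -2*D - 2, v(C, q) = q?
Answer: -13/4753 ≈ -0.0027351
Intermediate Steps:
z(N, D) = -2 - 2*D
a = -4753 (a = (-1 - 1*(-8)) + (((-2 - 2*6) - 3)*(-4))*(-70) = (-1 + 8) + (((-2 - 12) - 3)*(-4))*(-70) = 7 + ((-14 - 3)*(-4))*(-70) = 7 - 17*(-4)*(-70) = 7 + 68*(-70) = 7 - 4760 = -4753)
j = 4753 (j = -1*(-4753) = 4753)
v(-171, -13)/j = -13/4753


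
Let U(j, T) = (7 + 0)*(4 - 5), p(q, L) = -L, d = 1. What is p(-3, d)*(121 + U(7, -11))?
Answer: -114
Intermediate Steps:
U(j, T) = -7 (U(j, T) = 7*(-1) = -7)
p(-3, d)*(121 + U(7, -11)) = (-1*1)*(121 - 7) = -1*114 = -114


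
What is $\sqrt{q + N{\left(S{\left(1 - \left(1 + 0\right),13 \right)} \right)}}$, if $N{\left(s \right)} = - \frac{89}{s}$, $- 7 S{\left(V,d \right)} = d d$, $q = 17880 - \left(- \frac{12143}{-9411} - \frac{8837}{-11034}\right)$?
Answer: $\frac{\sqrt{402295756057516442534}}{149992518} \approx 133.72$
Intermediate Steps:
$q = \frac{618819821417}{34613658}$ ($q = 17880 - \left(\left(-12143\right) \left(- \frac{1}{9411}\right) - - \frac{8837}{11034}\right) = 17880 - \left(\frac{12143}{9411} + \frac{8837}{11034}\right) = 17880 - \frac{72383623}{34613658} = \frac{618819821417}{34613658} \approx 17878.0$)
$S{\left(V,d \right)} = - \frac{d^{2}}{7}$ ($S{\left(V,d \right)} = - \frac{d d}{7} = - \frac{d^{2}}{7}$)
$\sqrt{q + N{\left(S{\left(1 - \left(1 + 0\right),13 \right)} \right)}} = \sqrt{\frac{618819821417}{34613658} - \frac{89}{\left(- \frac{1}{7}\right) 13^{2}}} = \sqrt{\frac{618819821417}{34613658} - \frac{89}{\left(- \frac{1}{7}\right) 169}} = \sqrt{\frac{618819821417}{34613658} - \frac{89}{- \frac{169}{7}}} = \sqrt{\frac{618819821417}{34613658} - - \frac{623}{169}} = \sqrt{\frac{618819821417}{34613658} + \frac{623}{169}} = \sqrt{\frac{104602114128407}{5849708202}} = \frac{\sqrt{402295756057516442534}}{149992518}$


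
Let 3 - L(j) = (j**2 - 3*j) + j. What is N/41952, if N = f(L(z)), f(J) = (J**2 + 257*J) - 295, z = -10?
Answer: -725/1824 ≈ -0.39748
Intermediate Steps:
L(j) = 3 - j**2 + 2*j (L(j) = 3 - ((j**2 - 3*j) + j) = 3 - (j**2 - 2*j) = 3 + (-j**2 + 2*j) = 3 - j**2 + 2*j)
f(J) = -295 + J**2 + 257*J
N = -16675 (N = -295 + (3 - 1*(-10)**2 + 2*(-10))**2 + 257*(3 - 1*(-10)**2 + 2*(-10)) = -295 + (3 - 1*100 - 20)**2 + 257*(3 - 1*100 - 20) = -295 + (3 - 100 - 20)**2 + 257*(3 - 100 - 20) = -295 + (-117)**2 + 257*(-117) = -295 + 13689 - 30069 = -16675)
N/41952 = -16675/41952 = -16675*1/41952 = -725/1824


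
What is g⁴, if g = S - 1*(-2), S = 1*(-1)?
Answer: 1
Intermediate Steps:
S = -1
g = 1 (g = -1 - 1*(-2) = -1 + 2 = 1)
g⁴ = 1⁴ = 1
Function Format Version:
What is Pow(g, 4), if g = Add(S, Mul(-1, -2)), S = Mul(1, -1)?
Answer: 1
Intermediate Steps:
S = -1
g = 1 (g = Add(-1, Mul(-1, -2)) = Add(-1, 2) = 1)
Pow(g, 4) = Pow(1, 4) = 1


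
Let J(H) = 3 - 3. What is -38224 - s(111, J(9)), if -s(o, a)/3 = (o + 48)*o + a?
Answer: 14723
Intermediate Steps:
J(H) = 0
s(o, a) = -3*a - 3*o*(48 + o) (s(o, a) = -3*((o + 48)*o + a) = -3*((48 + o)*o + a) = -3*(o*(48 + o) + a) = -3*(a + o*(48 + o)) = -3*a - 3*o*(48 + o))
-38224 - s(111, J(9)) = -38224 - (-144*111 - 3*0 - 3*111**2) = -38224 - (-15984 + 0 - 3*12321) = -38224 - (-15984 + 0 - 36963) = -38224 - 1*(-52947) = -38224 + 52947 = 14723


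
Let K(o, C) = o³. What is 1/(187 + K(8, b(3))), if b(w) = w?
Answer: 1/699 ≈ 0.0014306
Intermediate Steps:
1/(187 + K(8, b(3))) = 1/(187 + 8³) = 1/(187 + 512) = 1/699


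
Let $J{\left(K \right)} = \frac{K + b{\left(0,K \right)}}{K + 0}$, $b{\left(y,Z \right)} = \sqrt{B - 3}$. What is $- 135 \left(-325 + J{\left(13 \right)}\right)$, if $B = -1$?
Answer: $43740 - \frac{270 i}{13} \approx 43740.0 - 20.769 i$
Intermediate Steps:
$b{\left(y,Z \right)} = 2 i$ ($b{\left(y,Z \right)} = \sqrt{-1 - 3} = \sqrt{-4} = 2 i$)
$J{\left(K \right)} = \frac{K + 2 i}{K}$ ($J{\left(K \right)} = \frac{K + 2 i}{K + 0} = \frac{K + 2 i}{K}$)
$- 135 \left(-325 + J{\left(13 \right)}\right) = - 135 \left(-325 + \frac{13 + 2 i}{13}\right) = - 135 \left(-325 + \left(1 + \frac{2 i}{13}\right)\right) = - 135 \left(-324 + \frac{2 i}{13}\right) = 43740 - \frac{270 i}{13}$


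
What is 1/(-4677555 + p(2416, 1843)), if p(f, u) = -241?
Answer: -1/4677796 ≈ -2.1378e-7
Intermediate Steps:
1/(-4677555 + p(2416, 1843)) = 1/(-4677555 - 241) = 1/(-4677796) = -1/4677796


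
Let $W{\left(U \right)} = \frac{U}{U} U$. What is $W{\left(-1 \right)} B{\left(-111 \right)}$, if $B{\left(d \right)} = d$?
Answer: $111$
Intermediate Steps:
$W{\left(U \right)} = U$ ($W{\left(U \right)} = 1 U = U$)
$W{\left(-1 \right)} B{\left(-111 \right)} = \left(-1\right) \left(-111\right) = 111$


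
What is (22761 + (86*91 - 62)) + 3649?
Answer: 34174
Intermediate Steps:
(22761 + (86*91 - 62)) + 3649 = (22761 + (7826 - 62)) + 3649 = (22761 + 7764) + 3649 = 30525 + 3649 = 34174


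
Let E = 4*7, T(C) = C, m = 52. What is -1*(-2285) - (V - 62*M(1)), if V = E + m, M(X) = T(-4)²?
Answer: 3197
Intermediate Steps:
E = 28
M(X) = 16 (M(X) = (-4)² = 16)
V = 80 (V = 28 + 52 = 80)
-1*(-2285) - (V - 62*M(1)) = -1*(-2285) - (80 - 62*16) = 2285 - (80 - 992) = 2285 - 1*(-912) = 2285 + 912 = 3197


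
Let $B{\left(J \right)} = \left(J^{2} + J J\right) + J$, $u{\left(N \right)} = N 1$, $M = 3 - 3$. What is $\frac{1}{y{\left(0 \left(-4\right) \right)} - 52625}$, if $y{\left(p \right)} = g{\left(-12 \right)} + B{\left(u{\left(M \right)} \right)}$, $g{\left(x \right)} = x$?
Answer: $- \frac{1}{52637} \approx -1.8998 \cdot 10^{-5}$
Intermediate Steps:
$M = 0$ ($M = 3 - 3 = 0$)
$u{\left(N \right)} = N$
$B{\left(J \right)} = J + 2 J^{2}$ ($B{\left(J \right)} = \left(J^{2} + J^{2}\right) + J = 2 J^{2} + J = J + 2 J^{2}$)
$y{\left(p \right)} = -12$ ($y{\left(p \right)} = -12 + 0 \left(1 + 2 \cdot 0\right) = -12 + 0 \left(1 + 0\right) = -12 + 0 \cdot 1 = -12 + 0 = -12$)
$\frac{1}{y{\left(0 \left(-4\right) \right)} - 52625} = \frac{1}{-12 - 52625} = \frac{1}{-52637} = - \frac{1}{52637}$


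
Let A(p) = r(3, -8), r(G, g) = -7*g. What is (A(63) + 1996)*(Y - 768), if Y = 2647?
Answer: 3855708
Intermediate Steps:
A(p) = 56 (A(p) = -7*(-8) = 56)
(A(63) + 1996)*(Y - 768) = (56 + 1996)*(2647 - 768) = 2052*1879 = 3855708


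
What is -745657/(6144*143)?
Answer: -67787/79872 ≈ -0.84870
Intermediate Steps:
-745657/(6144*143) = -745657/878592 = -745657*1/878592 = -67787/79872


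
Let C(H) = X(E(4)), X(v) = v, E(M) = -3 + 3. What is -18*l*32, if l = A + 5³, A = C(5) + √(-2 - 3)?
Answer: -72000 - 576*I*√5 ≈ -72000.0 - 1288.0*I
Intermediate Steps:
E(M) = 0
C(H) = 0
A = I*√5 (A = 0 + √(-2 - 3) = 0 + √(-5) = 0 + I*√5 = I*√5 ≈ 2.2361*I)
l = 125 + I*√5 (l = I*√5 + 5³ = I*√5 + 125 = 125 + I*√5 ≈ 125.0 + 2.2361*I)
-18*l*32 = -18*(125 + I*√5)*32 = (-2250 - 18*I*√5)*32 = -72000 - 576*I*√5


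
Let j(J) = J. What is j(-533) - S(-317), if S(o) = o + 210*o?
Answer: 66354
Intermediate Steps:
S(o) = 211*o
j(-533) - S(-317) = -533 - 211*(-317) = -533 - 1*(-66887) = -533 + 66887 = 66354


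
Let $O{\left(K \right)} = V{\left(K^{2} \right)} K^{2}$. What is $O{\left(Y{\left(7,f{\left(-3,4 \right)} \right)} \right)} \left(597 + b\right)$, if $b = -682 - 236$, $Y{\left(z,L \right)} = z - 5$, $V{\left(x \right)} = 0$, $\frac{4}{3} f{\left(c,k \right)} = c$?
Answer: $0$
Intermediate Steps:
$f{\left(c,k \right)} = \frac{3 c}{4}$
$Y{\left(z,L \right)} = -5 + z$
$b = -918$ ($b = -682 - 236 = -918$)
$O{\left(K \right)} = 0$ ($O{\left(K \right)} = 0 K^{2} = 0$)
$O{\left(Y{\left(7,f{\left(-3,4 \right)} \right)} \right)} \left(597 + b\right) = 0 \left(597 - 918\right) = 0 \left(-321\right) = 0$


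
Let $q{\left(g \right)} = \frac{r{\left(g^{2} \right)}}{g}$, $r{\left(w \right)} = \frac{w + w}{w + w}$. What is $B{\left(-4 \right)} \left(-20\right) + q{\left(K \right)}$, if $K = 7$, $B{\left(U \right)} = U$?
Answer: $\frac{561}{7} \approx 80.143$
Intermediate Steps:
$r{\left(w \right)} = 1$ ($r{\left(w \right)} = \frac{2 w}{2 w} = 2 w \frac{1}{2 w} = 1$)
$q{\left(g \right)} = \frac{1}{g}$ ($q{\left(g \right)} = 1 \frac{1}{g} = \frac{1}{g}$)
$B{\left(-4 \right)} \left(-20\right) + q{\left(K \right)} = \left(-4\right) \left(-20\right) + \frac{1}{7} = 80 + \frac{1}{7} = \frac{561}{7}$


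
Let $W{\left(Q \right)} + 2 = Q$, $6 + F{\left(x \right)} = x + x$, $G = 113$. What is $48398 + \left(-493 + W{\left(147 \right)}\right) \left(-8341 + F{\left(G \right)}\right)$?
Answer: $2874506$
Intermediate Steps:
$F{\left(x \right)} = -6 + 2 x$ ($F{\left(x \right)} = -6 + \left(x + x\right) = -6 + 2 x$)
$W{\left(Q \right)} = -2 + Q$
$48398 + \left(-493 + W{\left(147 \right)}\right) \left(-8341 + F{\left(G \right)}\right) = 48398 + \left(-493 + \left(-2 + 147\right)\right) \left(-8341 + \left(-6 + 2 \cdot 113\right)\right) = 48398 + \left(-493 + 145\right) \left(-8341 + \left(-6 + 226\right)\right) = 48398 - 348 \left(-8341 + 220\right) = 48398 - -2826108 = 48398 + 2826108 = 2874506$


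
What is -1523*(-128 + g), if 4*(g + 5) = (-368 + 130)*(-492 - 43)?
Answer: -96556677/2 ≈ -4.8278e+7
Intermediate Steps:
g = 63655/2 (g = -5 + ((-368 + 130)*(-492 - 43))/4 = -5 + (-238*(-535))/4 = -5 + (1/4)*127330 = -5 + 63665/2 = 63655/2 ≈ 31828.)
-1523*(-128 + g) = -1523*(-128 + 63655/2) = -1523*63399/2 = -96556677/2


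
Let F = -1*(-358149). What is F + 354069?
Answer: 712218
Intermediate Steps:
F = 358149
F + 354069 = 358149 + 354069 = 712218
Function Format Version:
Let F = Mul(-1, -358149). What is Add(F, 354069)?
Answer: 712218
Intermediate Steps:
F = 358149
Add(F, 354069) = Add(358149, 354069) = 712218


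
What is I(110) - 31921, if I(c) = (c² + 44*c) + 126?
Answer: -14855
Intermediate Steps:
I(c) = 126 + c² + 44*c
I(110) - 31921 = (126 + 110² + 44*110) - 31921 = (126 + 12100 + 4840) - 31921 = 17066 - 31921 = -14855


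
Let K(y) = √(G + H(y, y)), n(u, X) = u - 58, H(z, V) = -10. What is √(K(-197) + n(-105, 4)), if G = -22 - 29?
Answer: √(-163 + I*√61) ≈ 0.30579 + 12.771*I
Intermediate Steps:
G = -51
n(u, X) = -58 + u
K(y) = I*√61 (K(y) = √(-51 - 10) = √(-61) = I*√61)
√(K(-197) + n(-105, 4)) = √(I*√61 + (-58 - 105)) = √(I*√61 - 163) = √(-163 + I*√61)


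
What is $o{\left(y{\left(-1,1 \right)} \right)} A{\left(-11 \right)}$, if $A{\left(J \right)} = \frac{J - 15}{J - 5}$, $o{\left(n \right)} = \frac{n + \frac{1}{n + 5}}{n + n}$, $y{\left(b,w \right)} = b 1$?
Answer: $\frac{39}{64} \approx 0.60938$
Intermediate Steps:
$y{\left(b,w \right)} = b$
$o{\left(n \right)} = \frac{n + \frac{1}{5 + n}}{2 n}$
$A{\left(J \right)} = \frac{-15 + J}{-5 + J}$
$o{\left(y{\left(-1,1 \right)} \right)} A{\left(-11 \right)} = \frac{1 + \left(-1\right)^{2} + 5 \left(-1\right)}{2 \left(-1\right) \left(5 - 1\right)} \frac{-15 - 11}{-5 - 11} = \frac{1}{2} \left(-1\right) \frac{1}{4} \left(1 + 1 - 5\right) \frac{1}{-16} \left(-26\right) = \frac{1}{2} \left(-1\right) \frac{1}{4} \left(-3\right) \left(\left(- \frac{1}{16}\right) \left(-26\right)\right) = \frac{3}{8} \cdot \frac{13}{8} = \frac{39}{64}$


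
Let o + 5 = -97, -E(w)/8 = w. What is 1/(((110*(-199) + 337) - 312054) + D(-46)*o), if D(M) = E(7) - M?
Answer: -1/332587 ≈ -3.0067e-6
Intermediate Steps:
E(w) = -8*w
o = -102 (o = -5 - 97 = -102)
D(M) = -56 - M (D(M) = -8*7 - M = -56 - M)
1/(((110*(-199) + 337) - 312054) + D(-46)*o) = 1/(((110*(-199) + 337) - 312054) + (-56 - 1*(-46))*(-102)) = 1/(((-21890 + 337) - 312054) + (-56 + 46)*(-102)) = 1/((-21553 - 312054) - 10*(-102)) = 1/(-333607 + 1020) = 1/(-332587) = -1/332587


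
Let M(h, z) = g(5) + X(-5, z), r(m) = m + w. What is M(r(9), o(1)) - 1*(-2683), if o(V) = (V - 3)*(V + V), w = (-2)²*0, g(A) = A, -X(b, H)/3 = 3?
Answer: 2679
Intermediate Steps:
X(b, H) = -9 (X(b, H) = -3*3 = -9)
w = 0 (w = 4*0 = 0)
o(V) = 2*V*(-3 + V) (o(V) = (-3 + V)*(2*V) = 2*V*(-3 + V))
r(m) = m (r(m) = m + 0 = m)
M(h, z) = -4 (M(h, z) = 5 - 9 = -4)
M(r(9), o(1)) - 1*(-2683) = -4 - 1*(-2683) = -4 + 2683 = 2679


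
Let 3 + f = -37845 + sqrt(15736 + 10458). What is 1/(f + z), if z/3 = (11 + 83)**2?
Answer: -810/9183529 - sqrt(26194)/128569406 ≈ -8.9460e-5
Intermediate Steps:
f = -37848 + sqrt(26194) (f = -3 + (-37845 + sqrt(15736 + 10458)) = -3 + (-37845 + sqrt(26194)) = -37848 + sqrt(26194) ≈ -37686.)
z = 26508 (z = 3*(11 + 83)**2 = 3*94**2 = 3*8836 = 26508)
1/(f + z) = 1/((-37848 + sqrt(26194)) + 26508) = 1/(-11340 + sqrt(26194))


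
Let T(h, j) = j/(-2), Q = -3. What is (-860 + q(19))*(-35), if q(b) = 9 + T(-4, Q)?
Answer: 59465/2 ≈ 29733.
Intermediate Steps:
T(h, j) = -j/2 (T(h, j) = j*(-½) = -j/2)
q(b) = 21/2 (q(b) = 9 - ½*(-3) = 9 + 3/2 = 21/2)
(-860 + q(19))*(-35) = (-860 + 21/2)*(-35) = -1699/2*(-35) = 59465/2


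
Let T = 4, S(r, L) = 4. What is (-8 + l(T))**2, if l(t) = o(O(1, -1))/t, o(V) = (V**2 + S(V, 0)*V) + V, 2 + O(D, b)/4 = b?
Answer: 169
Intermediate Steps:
O(D, b) = -8 + 4*b
o(V) = V**2 + 5*V (o(V) = (V**2 + 4*V) + V = V**2 + 5*V)
l(t) = 84/t (l(t) = ((-8 + 4*(-1))*(5 + (-8 + 4*(-1))))/t = ((-8 - 4)*(5 + (-8 - 4)))/t = (-12*(5 - 12))/t = (-12*(-7))/t = 84/t)
(-8 + l(T))**2 = (-8 + 84/4)**2 = (-8 + 84*(1/4))**2 = (-8 + 21)**2 = 13**2 = 169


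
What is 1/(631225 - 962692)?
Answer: -1/331467 ≈ -3.0169e-6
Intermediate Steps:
1/(631225 - 962692) = 1/(-331467) = -1/331467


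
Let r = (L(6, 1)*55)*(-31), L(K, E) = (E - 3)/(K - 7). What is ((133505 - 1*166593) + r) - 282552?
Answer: -319050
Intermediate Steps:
L(K, E) = (-3 + E)/(-7 + K)
r = -3410 (r = (((-3 + 1)/(-7 + 6))*55)*(-31) = ((-2/(-1))*55)*(-31) = (-1*(-2)*55)*(-31) = (2*55)*(-31) = 110*(-31) = -3410)
((133505 - 1*166593) + r) - 282552 = ((133505 - 1*166593) - 3410) - 282552 = ((133505 - 166593) - 3410) - 282552 = (-33088 - 3410) - 282552 = -36498 - 282552 = -319050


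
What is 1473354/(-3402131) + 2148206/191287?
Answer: 7026644760388/650783432597 ≈ 10.797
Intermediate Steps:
1473354/(-3402131) + 2148206/191287 = 1473354*(-1/3402131) + 2148206*(1/191287) = -1473354/3402131 + 2148206/191287 = 7026644760388/650783432597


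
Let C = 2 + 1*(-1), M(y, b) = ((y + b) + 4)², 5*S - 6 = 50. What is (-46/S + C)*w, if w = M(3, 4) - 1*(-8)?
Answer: -11223/28 ≈ -400.82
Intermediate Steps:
S = 56/5 (S = 6/5 + (⅕)*50 = 6/5 + 10 = 56/5 ≈ 11.200)
M(y, b) = (4 + b + y)² (M(y, b) = ((b + y) + 4)² = (4 + b + y)²)
C = 1 (C = 2 - 1 = 1)
w = 129 (w = (4 + 4 + 3)² - 1*(-8) = 11² + 8 = 121 + 8 = 129)
(-46/S + C)*w = (-46/56/5 + 1)*129 = (-46*5/56 + 1)*129 = (-115/28 + 1)*129 = -87/28*129 = -11223/28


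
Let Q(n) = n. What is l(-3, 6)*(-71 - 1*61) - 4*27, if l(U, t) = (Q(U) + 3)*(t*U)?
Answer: -108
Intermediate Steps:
l(U, t) = U*t*(3 + U) (l(U, t) = (U + 3)*(t*U) = (3 + U)*(U*t) = U*t*(3 + U))
l(-3, 6)*(-71 - 1*61) - 4*27 = (-3*6*(3 - 3))*(-71 - 1*61) - 4*27 = (-3*6*0)*(-71 - 61) - 108 = 0*(-132) - 108 = 0 - 108 = -108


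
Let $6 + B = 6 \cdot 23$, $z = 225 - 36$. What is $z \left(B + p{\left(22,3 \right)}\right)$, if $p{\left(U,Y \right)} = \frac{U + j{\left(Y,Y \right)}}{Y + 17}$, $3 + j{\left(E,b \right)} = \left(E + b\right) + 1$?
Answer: $\frac{251937}{10} \approx 25194.0$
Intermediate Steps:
$z = 189$
$B = 132$ ($B = -6 + 6 \cdot 23 = -6 + 138 = 132$)
$j{\left(E,b \right)} = -2 + E + b$ ($j{\left(E,b \right)} = -3 + \left(\left(E + b\right) + 1\right) = -3 + \left(1 + E + b\right) = -2 + E + b$)
$p{\left(U,Y \right)} = \frac{-2 + U + 2 Y}{17 + Y}$ ($p{\left(U,Y \right)} = \frac{U + \left(-2 + Y + Y\right)}{Y + 17} = \frac{U + \left(-2 + 2 Y\right)}{17 + Y} = \frac{-2 + U + 2 Y}{17 + Y}$)
$z \left(B + p{\left(22,3 \right)}\right) = 189 \left(132 + \frac{-2 + 22 + 2 \cdot 3}{17 + 3}\right) = 189 \left(132 + \frac{-2 + 22 + 6}{20}\right) = 189 \left(132 + \frac{1}{20} \cdot 26\right) = 189 \left(132 + \frac{13}{10}\right) = 189 \cdot \frac{1333}{10} = \frac{251937}{10}$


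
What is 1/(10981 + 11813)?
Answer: 1/22794 ≈ 4.3871e-5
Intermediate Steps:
1/(10981 + 11813) = 1/22794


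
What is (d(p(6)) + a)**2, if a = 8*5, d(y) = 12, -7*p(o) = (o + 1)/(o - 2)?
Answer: 2704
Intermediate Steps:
p(o) = -(1 + o)/(7*(-2 + o)) (p(o) = -(o + 1)/(7*(o - 2)) = -(1 + o)/(7*(-2 + o)))
a = 40
(d(p(6)) + a)**2 = (12 + 40)**2 = 52**2 = 2704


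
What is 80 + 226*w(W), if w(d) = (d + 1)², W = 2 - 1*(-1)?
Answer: 3696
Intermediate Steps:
W = 3 (W = 2 + 1 = 3)
w(d) = (1 + d)²
80 + 226*w(W) = 80 + 226*(1 + 3)² = 80 + 226*4² = 80 + 226*16 = 80 + 3616 = 3696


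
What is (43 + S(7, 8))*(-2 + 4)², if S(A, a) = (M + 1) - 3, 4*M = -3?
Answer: 161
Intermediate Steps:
M = -¾ (M = (¼)*(-3) = -¾ ≈ -0.75000)
S(A, a) = -11/4 (S(A, a) = (-¾ + 1) - 3 = ¼ - 3 = -11/4)
(43 + S(7, 8))*(-2 + 4)² = (43 - 11/4)*(-2 + 4)² = (161/4)*2² = (161/4)*4 = 161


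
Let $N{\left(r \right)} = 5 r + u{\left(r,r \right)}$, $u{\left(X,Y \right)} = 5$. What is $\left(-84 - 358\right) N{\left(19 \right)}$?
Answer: $-44200$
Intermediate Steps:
$N{\left(r \right)} = 5 + 5 r$ ($N{\left(r \right)} = 5 r + 5 = 5 + 5 r$)
$\left(-84 - 358\right) N{\left(19 \right)} = \left(-84 - 358\right) \left(5 + 5 \cdot 19\right) = - 442 \left(5 + 95\right) = \left(-442\right) 100 = -44200$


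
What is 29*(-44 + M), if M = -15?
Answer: -1711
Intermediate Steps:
29*(-44 + M) = 29*(-44 - 15) = 29*(-59) = -1711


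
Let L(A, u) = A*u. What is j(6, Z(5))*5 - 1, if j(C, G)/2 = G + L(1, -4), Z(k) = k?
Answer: 9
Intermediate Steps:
j(C, G) = -8 + 2*G (j(C, G) = 2*(G + 1*(-4)) = 2*(G - 4) = 2*(-4 + G) = -8 + 2*G)
j(6, Z(5))*5 - 1 = (-8 + 2*5)*5 - 1 = (-8 + 10)*5 - 1 = 2*5 - 1 = 10 - 1 = 9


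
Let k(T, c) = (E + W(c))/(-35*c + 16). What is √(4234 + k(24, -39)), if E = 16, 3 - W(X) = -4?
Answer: √8074951437/1381 ≈ 65.069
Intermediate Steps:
W(X) = 7 (W(X) = 3 - 1*(-4) = 3 + 4 = 7)
k(T, c) = 23/(16 - 35*c) (k(T, c) = (16 + 7)/(-35*c + 16) = 23/(16 - 35*c))
√(4234 + k(24, -39)) = √(4234 - 23/(-16 + 35*(-39))) = √(4234 - 23/(-16 - 1365)) = √(4234 - 23/(-1381)) = √(4234 - 23*(-1/1381)) = √(4234 + 23/1381) = √(5847177/1381) = √8074951437/1381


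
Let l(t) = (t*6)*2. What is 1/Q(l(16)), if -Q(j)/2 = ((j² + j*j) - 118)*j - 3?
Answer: -1/28266234 ≈ -3.5378e-8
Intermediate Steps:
l(t) = 12*t (l(t) = (6*t)*2 = 12*t)
Q(j) = 6 - 2*j*(-118 + 2*j²) (Q(j) = -2*(((j² + j*j) - 118)*j - 3) = -2*(((j² + j²) - 118)*j - 3) = -2*((2*j² - 118)*j - 3) = -2*((-118 + 2*j²)*j - 3) = -2*(j*(-118 + 2*j²) - 3) = -2*(-3 + j*(-118 + 2*j²)) = 6 - 2*j*(-118 + 2*j²))
1/Q(l(16)) = 1/(6 - 4*(12*16)³ + 236*(12*16)) = 1/(6 - 4*192³ + 236*192) = 1/(6 - 4*7077888 + 45312) = 1/(6 - 28311552 + 45312) = 1/(-28266234) = -1/28266234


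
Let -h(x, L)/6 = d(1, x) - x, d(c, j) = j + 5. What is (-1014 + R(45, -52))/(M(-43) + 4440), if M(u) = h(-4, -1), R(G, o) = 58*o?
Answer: -403/441 ≈ -0.91383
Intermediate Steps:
d(c, j) = 5 + j
h(x, L) = -30 (h(x, L) = -6*((5 + x) - x) = -6*5 = -30)
M(u) = -30
(-1014 + R(45, -52))/(M(-43) + 4440) = (-1014 + 58*(-52))/(-30 + 4440) = (-1014 - 3016)/4410 = -4030*1/4410 = -403/441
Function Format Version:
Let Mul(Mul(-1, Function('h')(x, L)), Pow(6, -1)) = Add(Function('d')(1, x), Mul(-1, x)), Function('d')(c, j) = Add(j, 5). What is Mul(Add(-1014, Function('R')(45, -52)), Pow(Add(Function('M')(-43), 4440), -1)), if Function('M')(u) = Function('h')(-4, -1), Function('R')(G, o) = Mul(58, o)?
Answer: Rational(-403, 441) ≈ -0.91383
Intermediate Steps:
Function('d')(c, j) = Add(5, j)
Function('h')(x, L) = -30 (Function('h')(x, L) = Mul(-6, Add(Add(5, x), Mul(-1, x))) = Mul(-6, 5) = -30)
Function('M')(u) = -30
Mul(Add(-1014, Function('R')(45, -52)), Pow(Add(Function('M')(-43), 4440), -1)) = Mul(Add(-1014, Mul(58, -52)), Pow(Add(-30, 4440), -1)) = Mul(Add(-1014, -3016), Pow(4410, -1)) = Mul(-4030, Rational(1, 4410)) = Rational(-403, 441)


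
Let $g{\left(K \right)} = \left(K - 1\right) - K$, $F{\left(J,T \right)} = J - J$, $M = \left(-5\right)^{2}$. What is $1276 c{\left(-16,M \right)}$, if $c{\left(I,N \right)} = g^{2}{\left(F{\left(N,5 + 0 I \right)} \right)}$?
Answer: $1276$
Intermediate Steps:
$M = 25$
$F{\left(J,T \right)} = 0$
$g{\left(K \right)} = -1$ ($g{\left(K \right)} = \left(-1 + K\right) - K = -1$)
$c{\left(I,N \right)} = 1$ ($c{\left(I,N \right)} = \left(-1\right)^{2} = 1$)
$1276 c{\left(-16,M \right)} = 1276 \cdot 1 = 1276$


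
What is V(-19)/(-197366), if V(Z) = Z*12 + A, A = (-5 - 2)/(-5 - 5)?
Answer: 2273/1973660 ≈ 0.0011517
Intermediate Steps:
A = 7/10 (A = -7/(-10) = -7*(-1/10) = 7/10 ≈ 0.70000)
V(Z) = 7/10 + 12*Z (V(Z) = Z*12 + 7/10 = 12*Z + 7/10 = 7/10 + 12*Z)
V(-19)/(-197366) = (7/10 + 12*(-19))/(-197366) = (7/10 - 228)*(-1/197366) = -2273/10*(-1/197366) = 2273/1973660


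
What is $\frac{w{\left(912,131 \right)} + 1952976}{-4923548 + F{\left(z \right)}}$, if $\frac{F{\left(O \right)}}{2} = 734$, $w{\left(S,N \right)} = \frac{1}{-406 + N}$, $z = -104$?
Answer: $- \frac{537068399}{1353572000} \approx -0.39678$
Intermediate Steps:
$F{\left(O \right)} = 1468$ ($F{\left(O \right)} = 2 \cdot 734 = 1468$)
$\frac{w{\left(912,131 \right)} + 1952976}{-4923548 + F{\left(z \right)}} = \frac{\frac{1}{-406 + 131} + 1952976}{-4923548 + 1468} = \frac{\frac{1}{-275} + 1952976}{-4922080} = \left(- \frac{1}{275} + 1952976\right) \left(- \frac{1}{4922080}\right) = \frac{537068399}{275} \left(- \frac{1}{4922080}\right) = - \frac{537068399}{1353572000}$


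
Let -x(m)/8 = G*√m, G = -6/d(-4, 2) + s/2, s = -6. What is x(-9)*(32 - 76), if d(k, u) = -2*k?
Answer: -3960*I ≈ -3960.0*I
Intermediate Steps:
G = -15/4 (G = -6/((-2*(-4))) - 6/2 = -6/8 - 6*½ = -6*⅛ - 3 = -¾ - 3 = -15/4 ≈ -3.7500)
x(m) = 30*√m (x(m) = -(-30)*√m = 30*√m)
x(-9)*(32 - 76) = (30*√(-9))*(32 - 76) = (30*(3*I))*(-44) = (90*I)*(-44) = -3960*I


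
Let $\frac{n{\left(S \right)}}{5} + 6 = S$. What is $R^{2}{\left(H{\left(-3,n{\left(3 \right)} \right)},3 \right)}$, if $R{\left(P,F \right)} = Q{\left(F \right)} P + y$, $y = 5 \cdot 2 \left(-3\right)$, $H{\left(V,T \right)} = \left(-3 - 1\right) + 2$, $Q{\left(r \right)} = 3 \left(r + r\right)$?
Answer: $4356$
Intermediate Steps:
$n{\left(S \right)} = -30 + 5 S$
$Q{\left(r \right)} = 6 r$ ($Q{\left(r \right)} = 3 \cdot 2 r = 6 r$)
$H{\left(V,T \right)} = -2$ ($H{\left(V,T \right)} = -4 + 2 = -2$)
$y = -30$ ($y = 10 \left(-3\right) = -30$)
$R{\left(P,F \right)} = -30 + 6 F P$ ($R{\left(P,F \right)} = 6 F P - 30 = -30 + 6 F P$)
$R^{2}{\left(H{\left(-3,n{\left(3 \right)} \right)},3 \right)} = \left(-30 + 6 \cdot 3 \left(-2\right)\right)^{2} = \left(-30 - 36\right)^{2} = \left(-66\right)^{2} = 4356$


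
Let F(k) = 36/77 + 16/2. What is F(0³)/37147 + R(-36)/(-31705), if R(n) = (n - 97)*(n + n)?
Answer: -27369743084/90686413895 ≈ -0.30181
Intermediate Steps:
F(k) = 652/77 (F(k) = 36*(1/77) + 16*(½) = 36/77 + 8 = 652/77)
R(n) = 2*n*(-97 + n) (R(n) = (-97 + n)*(2*n) = 2*n*(-97 + n))
F(0³)/37147 + R(-36)/(-31705) = (652/77)/37147 + (2*(-36)*(-97 - 36))/(-31705) = (652/77)*(1/37147) + (2*(-36)*(-133))*(-1/31705) = 652/2860319 + 9576*(-1/31705) = 652/2860319 - 9576/31705 = -27369743084/90686413895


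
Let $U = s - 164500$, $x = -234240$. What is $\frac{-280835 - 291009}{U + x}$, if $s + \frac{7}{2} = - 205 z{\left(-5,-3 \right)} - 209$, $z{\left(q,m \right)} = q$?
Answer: $\frac{1143688}{795855} \approx 1.4371$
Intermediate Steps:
$s = \frac{1625}{2}$ ($s = - \frac{7}{2} - -816 = - \frac{7}{2} + \left(1025 - 209\right) = - \frac{7}{2} + 816 = \frac{1625}{2} \approx 812.5$)
$U = - \frac{327375}{2}$ ($U = \frac{1625}{2} - 164500 = - \frac{327375}{2} \approx -1.6369 \cdot 10^{5}$)
$\frac{-280835 - 291009}{U + x} = \frac{-280835 - 291009}{- \frac{327375}{2} - 234240} = - \frac{571844}{- \frac{795855}{2}} = \left(-571844\right) \left(- \frac{2}{795855}\right) = \frac{1143688}{795855}$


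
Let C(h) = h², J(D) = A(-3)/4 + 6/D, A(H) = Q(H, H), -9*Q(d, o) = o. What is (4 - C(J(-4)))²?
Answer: 82369/20736 ≈ 3.9723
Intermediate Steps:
Q(d, o) = -o/9
A(H) = -H/9
J(D) = 1/12 + 6/D (J(D) = -⅑*(-3)/4 + 6/D = (⅓)*(¼) + 6/D = 1/12 + 6/D)
(4 - C(J(-4)))² = (4 - ((1/12)*(72 - 4)/(-4))²)² = (4 - ((1/12)*(-¼)*68)²)² = (4 - (-17/12)²)² = (4 - 1*289/144)² = (4 - 289/144)² = (287/144)² = 82369/20736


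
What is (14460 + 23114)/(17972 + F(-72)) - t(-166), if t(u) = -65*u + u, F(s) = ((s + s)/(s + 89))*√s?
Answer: -123939634762905/11668300946 + 34492932*I*√2/5834150473 ≈ -10622.0 + 0.0083612*I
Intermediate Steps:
F(s) = 2*s^(3/2)/(89 + s) (F(s) = ((2*s)/(89 + s))*√s = (2*s/(89 + s))*√s = 2*s^(3/2)/(89 + s))
t(u) = -64*u
(14460 + 23114)/(17972 + F(-72)) - t(-166) = (14460 + 23114)/(17972 + 2*(-72)^(3/2)/(89 - 72)) - (-64)*(-166) = 37574/(17972 + 2*(-432*I*√2)/17) - 1*10624 = 37574/(17972 + 2*(-432*I*√2)*(1/17)) - 10624 = 37574/(17972 - 864*I*√2/17) - 10624 = -10624 + 37574/(17972 - 864*I*√2/17)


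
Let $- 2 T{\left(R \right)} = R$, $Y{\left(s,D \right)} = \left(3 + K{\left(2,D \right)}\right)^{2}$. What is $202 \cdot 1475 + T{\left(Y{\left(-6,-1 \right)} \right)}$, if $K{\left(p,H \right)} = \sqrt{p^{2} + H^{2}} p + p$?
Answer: $\frac{595855}{2} - 10 \sqrt{5} \approx 2.9791 \cdot 10^{5}$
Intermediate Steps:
$K{\left(p,H \right)} = p + p \sqrt{H^{2} + p^{2}}$ ($K{\left(p,H \right)} = \sqrt{H^{2} + p^{2}} p + p = p \sqrt{H^{2} + p^{2}} + p = p + p \sqrt{H^{2} + p^{2}}$)
$Y{\left(s,D \right)} = \left(5 + 2 \sqrt{4 + D^{2}}\right)^{2}$ ($Y{\left(s,D \right)} = \left(3 + 2 \left(1 + \sqrt{D^{2} + 2^{2}}\right)\right)^{2} = \left(3 + 2 \left(1 + \sqrt{D^{2} + 4}\right)\right)^{2} = \left(3 + 2 \left(1 + \sqrt{4 + D^{2}}\right)\right)^{2} = \left(3 + \left(2 + 2 \sqrt{4 + D^{2}}\right)\right)^{2} = \left(5 + 2 \sqrt{4 + D^{2}}\right)^{2}$)
$T{\left(R \right)} = - \frac{R}{2}$
$202 \cdot 1475 + T{\left(Y{\left(-6,-1 \right)} \right)} = 202 \cdot 1475 - \frac{\left(5 + 2 \sqrt{4 + \left(-1\right)^{2}}\right)^{2}}{2} = 297950 - \frac{\left(5 + 2 \sqrt{4 + 1}\right)^{2}}{2} = 297950 - \frac{\left(5 + 2 \sqrt{5}\right)^{2}}{2}$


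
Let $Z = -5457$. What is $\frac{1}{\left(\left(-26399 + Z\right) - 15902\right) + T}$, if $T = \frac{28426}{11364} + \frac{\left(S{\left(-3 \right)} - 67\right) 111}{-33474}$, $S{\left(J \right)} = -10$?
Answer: $- \frac{2264277}{108131098942} \approx -2.094 \cdot 10^{-5}$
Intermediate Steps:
$T = \frac{6242024}{2264277}$ ($T = \frac{28426}{11364} + \frac{\left(-10 - 67\right) 111}{-33474} = 28426 \cdot \frac{1}{11364} + \left(-77\right) 111 \left(- \frac{1}{33474}\right) = \frac{14213}{5682} - - \frac{407}{1594} = \frac{14213}{5682} + \frac{407}{1594} = \frac{6242024}{2264277} \approx 2.7567$)
$\frac{1}{\left(\left(-26399 + Z\right) - 15902\right) + T} = \frac{1}{\left(\left(-26399 - 5457\right) - 15902\right) + \frac{6242024}{2264277}} = \frac{1}{\left(-31856 - 15902\right) + \frac{6242024}{2264277}} = \frac{1}{-47758 + \frac{6242024}{2264277}} = \frac{1}{- \frac{108131098942}{2264277}} = - \frac{2264277}{108131098942}$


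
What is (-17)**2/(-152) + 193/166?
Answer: -9319/12616 ≈ -0.73867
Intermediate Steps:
(-17)**2/(-152) + 193/166 = 289*(-1/152) + 193*(1/166) = -289/152 + 193/166 = -9319/12616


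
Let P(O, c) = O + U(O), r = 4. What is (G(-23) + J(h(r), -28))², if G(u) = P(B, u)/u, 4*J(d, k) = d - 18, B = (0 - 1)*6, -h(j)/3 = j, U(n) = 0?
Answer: 110889/2116 ≈ 52.405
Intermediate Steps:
h(j) = -3*j
B = -6 (B = -1*6 = -6)
J(d, k) = -9/2 + d/4 (J(d, k) = (d - 18)/4 = (-18 + d)/4 = -9/2 + d/4)
P(O, c) = O (P(O, c) = O + 0 = O)
G(u) = -6/u
(G(-23) + J(h(r), -28))² = (-6/(-23) + (-9/2 + (-3*4)/4))² = (-6*(-1/23) + (-9/2 + (¼)*(-12)))² = (6/23 + (-9/2 - 3))² = (6/23 - 15/2)² = (-333/46)² = 110889/2116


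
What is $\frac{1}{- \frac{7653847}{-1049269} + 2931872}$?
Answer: $\frac{1049269}{3076330055415} \approx 3.4108 \cdot 10^{-7}$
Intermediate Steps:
$\frac{1}{- \frac{7653847}{-1049269} + 2931872} = \frac{1}{\left(-7653847\right) \left(- \frac{1}{1049269}\right) + 2931872} = \frac{1}{\frac{7653847}{1049269} + 2931872} = \frac{1}{\frac{3076330055415}{1049269}} = \frac{1049269}{3076330055415}$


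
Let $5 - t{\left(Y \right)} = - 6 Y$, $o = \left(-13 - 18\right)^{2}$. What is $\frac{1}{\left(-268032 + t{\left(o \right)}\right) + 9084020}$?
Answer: $\frac{1}{8821759} \approx 1.1336 \cdot 10^{-7}$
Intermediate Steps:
$o = 961$ ($o = \left(-31\right)^{2} = 961$)
$t{\left(Y \right)} = 5 + 6 Y$ ($t{\left(Y \right)} = 5 - - 6 Y = 5 + 6 Y$)
$\frac{1}{\left(-268032 + t{\left(o \right)}\right) + 9084020} = \frac{1}{\left(-268032 + \left(5 + 6 \cdot 961\right)\right) + 9084020} = \frac{1}{\left(-268032 + \left(5 + 5766\right)\right) + 9084020} = \frac{1}{\left(-268032 + 5771\right) + 9084020} = \frac{1}{-262261 + 9084020} = \frac{1}{8821759}$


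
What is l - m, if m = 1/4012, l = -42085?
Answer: -168845021/4012 ≈ -42085.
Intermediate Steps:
m = 1/4012 ≈ 0.00024925
l - m = -42085 - 1*1/4012 = -42085 - 1/4012 = -168845021/4012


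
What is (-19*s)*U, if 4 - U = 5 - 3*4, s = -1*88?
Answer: 18392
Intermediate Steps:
s = -88
U = 11 (U = 4 - (5 - 3*4) = 4 - (5 - 12) = 4 - 1*(-7) = 4 + 7 = 11)
(-19*s)*U = -19*(-88)*11 = 1672*11 = 18392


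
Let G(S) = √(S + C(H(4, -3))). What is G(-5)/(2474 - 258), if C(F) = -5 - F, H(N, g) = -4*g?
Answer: I*√22/2216 ≈ 0.0021166*I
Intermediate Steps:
G(S) = √(-17 + S) (G(S) = √(S + (-5 - (-4)*(-3))) = √(S + (-5 - 1*12)) = √(S + (-5 - 12)) = √(S - 17) = √(-17 + S))
G(-5)/(2474 - 258) = √(-17 - 5)/(2474 - 258) = √(-22)/2216 = (I*√22)/2216 = I*√22/2216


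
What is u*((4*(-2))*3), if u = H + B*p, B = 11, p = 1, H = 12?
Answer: -552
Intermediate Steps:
u = 23 (u = 12 + 11*1 = 12 + 11 = 23)
u*((4*(-2))*3) = 23*((4*(-2))*3) = 23*(-8*3) = 23*(-24) = -552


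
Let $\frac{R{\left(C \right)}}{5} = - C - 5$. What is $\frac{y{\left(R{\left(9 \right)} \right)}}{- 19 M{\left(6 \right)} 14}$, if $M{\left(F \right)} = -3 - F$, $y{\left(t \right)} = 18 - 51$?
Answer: $- \frac{11}{798} \approx -0.013784$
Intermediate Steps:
$R{\left(C \right)} = -25 - 5 C$ ($R{\left(C \right)} = 5 \left(- C - 5\right) = 5 \left(-5 - C\right) = -25 - 5 C$)
$y{\left(t \right)} = -33$ ($y{\left(t \right)} = 18 - 51 = -33$)
$\frac{y{\left(R{\left(9 \right)} \right)}}{- 19 M{\left(6 \right)} 14} = - \frac{33}{- 19 \left(-3 - 6\right) 14} = - \frac{33}{\left(-19\right) \left(-9\right) 14} = - \frac{33}{171 \cdot 14} = - \frac{33}{2394} = \left(-33\right) \frac{1}{2394} = - \frac{11}{798}$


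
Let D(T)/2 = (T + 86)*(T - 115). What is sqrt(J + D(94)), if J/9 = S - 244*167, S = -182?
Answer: 3*I*sqrt(41770) ≈ 613.13*I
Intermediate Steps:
J = -368370 (J = 9*(-182 - 244*167) = 9*(-182 - 40748) = 9*(-40930) = -368370)
D(T) = 2*(-115 + T)*(86 + T) (D(T) = 2*((T + 86)*(T - 115)) = 2*((86 + T)*(-115 + T)) = 2*((-115 + T)*(86 + T)) = 2*(-115 + T)*(86 + T))
sqrt(J + D(94)) = sqrt(-368370 + (-19780 - 58*94 + 2*94**2)) = sqrt(-368370 + (-19780 - 5452 + 2*8836)) = sqrt(-368370 + (-19780 - 5452 + 17672)) = sqrt(-368370 - 7560) = sqrt(-375930) = 3*I*sqrt(41770)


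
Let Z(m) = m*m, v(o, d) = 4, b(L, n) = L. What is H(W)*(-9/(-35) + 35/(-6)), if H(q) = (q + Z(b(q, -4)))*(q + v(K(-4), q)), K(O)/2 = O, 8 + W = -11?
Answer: 200241/7 ≈ 28606.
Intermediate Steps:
W = -19 (W = -8 - 11 = -19)
K(O) = 2*O
Z(m) = m²
H(q) = (4 + q)*(q + q²) (H(q) = (q + q²)*(q + 4) = (q + q²)*(4 + q) = (4 + q)*(q + q²))
H(W)*(-9/(-35) + 35/(-6)) = (-19*(4 + (-19)² + 5*(-19)))*(-9/(-35) + 35/(-6)) = (-19*(4 + 361 - 95))*(-9*(-1/35) + 35*(-⅙)) = (-19*270)*(9/35 - 35/6) = -5130*(-1171/210) = 200241/7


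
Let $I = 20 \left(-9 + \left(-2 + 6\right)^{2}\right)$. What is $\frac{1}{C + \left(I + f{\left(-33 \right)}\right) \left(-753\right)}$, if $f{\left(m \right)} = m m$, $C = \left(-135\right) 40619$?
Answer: $- \frac{1}{6409002} \approx -1.5603 \cdot 10^{-7}$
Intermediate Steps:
$C = -5483565$
$I = 140$ ($I = 20 \left(-9 + 4^{2}\right) = 20 \left(-9 + 16\right) = 20 \cdot 7 = 140$)
$f{\left(m \right)} = m^{2}$
$\frac{1}{C + \left(I + f{\left(-33 \right)}\right) \left(-753\right)} = \frac{1}{-5483565 + \left(140 + \left(-33\right)^{2}\right) \left(-753\right)} = \frac{1}{-5483565 + \left(140 + 1089\right) \left(-753\right)} = \frac{1}{-5483565 + 1229 \left(-753\right)} = \frac{1}{-5483565 - 925437} = \frac{1}{-6409002} = - \frac{1}{6409002}$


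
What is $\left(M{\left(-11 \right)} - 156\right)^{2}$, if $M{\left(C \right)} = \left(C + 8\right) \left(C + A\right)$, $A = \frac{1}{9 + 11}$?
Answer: $\frac{6066369}{400} \approx 15166.0$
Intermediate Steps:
$A = \frac{1}{20} \approx 0.05$
$M{\left(C \right)} = \left(8 + C\right) \left(\frac{1}{20} + C\right)$ ($M{\left(C \right)} = \left(C + 8\right) \left(C + \frac{1}{20}\right) = \left(8 + C\right) \left(\frac{1}{20} + C\right)$)
$\left(M{\left(-11 \right)} - 156\right)^{2} = \left(\left(\frac{2}{5} + \left(-11\right)^{2} + \frac{161}{20} \left(-11\right)\right) - 156\right)^{2} = \left(\left(\frac{2}{5} + 121 - \frac{1771}{20}\right) - 156\right)^{2} = \left(\frac{657}{20} - 156\right)^{2} = \left(- \frac{2463}{20}\right)^{2} = \frac{6066369}{400}$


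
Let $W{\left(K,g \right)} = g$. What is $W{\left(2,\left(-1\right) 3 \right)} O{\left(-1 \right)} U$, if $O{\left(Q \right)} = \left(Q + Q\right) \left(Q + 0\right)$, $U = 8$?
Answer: $-48$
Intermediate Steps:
$O{\left(Q \right)} = 2 Q^{2}$ ($O{\left(Q \right)} = 2 Q Q = 2 Q^{2}$)
$W{\left(2,\left(-1\right) 3 \right)} O{\left(-1 \right)} U = \left(-1\right) 3 \cdot 2 \left(-1\right)^{2} \cdot 8 = - 3 \cdot 2 \cdot 1 \cdot 8 = \left(-3\right) 2 \cdot 8 = \left(-6\right) 8 = -48$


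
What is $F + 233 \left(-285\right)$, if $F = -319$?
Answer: $-66724$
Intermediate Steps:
$F + 233 \left(-285\right) = -319 + 233 \left(-285\right) = -319 - 66405 = -66724$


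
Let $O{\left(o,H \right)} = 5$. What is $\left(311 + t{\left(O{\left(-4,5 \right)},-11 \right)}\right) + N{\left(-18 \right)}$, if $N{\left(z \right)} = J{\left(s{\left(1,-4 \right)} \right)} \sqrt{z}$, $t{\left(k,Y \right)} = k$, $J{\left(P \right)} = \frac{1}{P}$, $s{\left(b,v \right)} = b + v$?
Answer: $316 - i \sqrt{2} \approx 316.0 - 1.4142 i$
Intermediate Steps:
$N{\left(z \right)} = - \frac{\sqrt{z}}{3}$ ($N{\left(z \right)} = \frac{\sqrt{z}}{1 - 4} = \frac{\sqrt{z}}{-3} = - \frac{\sqrt{z}}{3}$)
$\left(311 + t{\left(O{\left(-4,5 \right)},-11 \right)}\right) + N{\left(-18 \right)} = \left(311 + 5\right) - \frac{\sqrt{-18}}{3} = 316 - \frac{3 i \sqrt{2}}{3} = 316 - i \sqrt{2}$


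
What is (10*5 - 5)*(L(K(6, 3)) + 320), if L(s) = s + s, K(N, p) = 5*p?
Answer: 15750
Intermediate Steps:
L(s) = 2*s
(10*5 - 5)*(L(K(6, 3)) + 320) = (10*5 - 5)*(2*(5*3) + 320) = (50 - 5)*(2*15 + 320) = 45*(30 + 320) = 45*350 = 15750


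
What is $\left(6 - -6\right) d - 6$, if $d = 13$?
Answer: $150$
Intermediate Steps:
$\left(6 - -6\right) d - 6 = \left(6 - -6\right) 13 - 6 = \left(6 + 6\right) 13 - 6 = 12 \cdot 13 - 6 = 156 - 6 = 150$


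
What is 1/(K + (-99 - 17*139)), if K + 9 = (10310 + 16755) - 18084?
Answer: 1/6510 ≈ 0.00015361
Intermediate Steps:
K = 8972 (K = -9 + ((10310 + 16755) - 18084) = -9 + (27065 - 18084) = -9 + 8981 = 8972)
1/(K + (-99 - 17*139)) = 1/(8972 + (-99 - 17*139)) = 1/(8972 + (-99 - 2363)) = 1/(8972 - 2462) = 1/6510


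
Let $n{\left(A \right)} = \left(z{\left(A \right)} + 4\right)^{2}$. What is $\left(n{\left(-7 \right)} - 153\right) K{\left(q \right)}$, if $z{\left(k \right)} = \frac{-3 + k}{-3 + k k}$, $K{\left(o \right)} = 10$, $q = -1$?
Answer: $- \frac{733680}{529} \approx -1386.9$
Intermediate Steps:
$z{\left(k \right)} = \frac{-3 + k}{-3 + k^{2}}$
$n{\left(A \right)} = \left(4 + \frac{-3 + A}{-3 + A^{2}}\right)^{2}$ ($n{\left(A \right)} = \left(\frac{-3 + A}{-3 + A^{2}} + 4\right)^{2} = \left(4 + \frac{-3 + A}{-3 + A^{2}}\right)^{2}$)
$\left(n{\left(-7 \right)} - 153\right) K{\left(q \right)} = \left(\frac{\left(-15 - 7 + 4 \left(-7\right)^{2}\right)^{2}}{\left(-3 + \left(-7\right)^{2}\right)^{2}} - 153\right) 10 = \left(\frac{\left(-15 - 7 + 4 \cdot 49\right)^{2}}{\left(-3 + 49\right)^{2}} - 153\right) 10 = \left(\frac{\left(-15 - 7 + 196\right)^{2}}{2116} - 153\right) 10 = \left(\frac{174^{2}}{2116} - 153\right) 10 = \left(\frac{1}{2116} \cdot 30276 - 153\right) 10 = \left(\frac{7569}{529} - 153\right) 10 = \left(- \frac{73368}{529}\right) 10 = - \frac{733680}{529}$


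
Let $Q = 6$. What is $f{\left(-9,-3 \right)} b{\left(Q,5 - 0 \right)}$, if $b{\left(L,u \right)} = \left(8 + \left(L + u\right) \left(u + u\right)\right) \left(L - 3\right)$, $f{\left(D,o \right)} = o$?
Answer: $-1062$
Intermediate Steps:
$b{\left(L,u \right)} = \left(-3 + L\right) \left(8 + 2 u \left(L + u\right)\right)$ ($b{\left(L,u \right)} = \left(8 + \left(L + u\right) 2 u\right) \left(-3 + L\right) = \left(8 + 2 u \left(L + u\right)\right) \left(-3 + L\right) = \left(-3 + L\right) \left(8 + 2 u \left(L + u\right)\right)$)
$f{\left(-9,-3 \right)} b{\left(Q,5 - 0 \right)} = - 3 \left(-24 - 6 \left(5 - 0\right)^{2} + 8 \cdot 6 - 36 \left(5 - 0\right) + 2 \cdot 6 \left(5 - 0\right)^{2} + 2 \left(5 - 0\right) 6^{2}\right) = - 3 \left(-24 - 6 \left(5 + 0\right)^{2} + 48 - 36 \left(5 + 0\right) + 2 \cdot 6 \left(5 + 0\right)^{2} + 2 \left(5 + 0\right) 36\right) = - 3 \left(-24 - 6 \cdot 5^{2} + 48 - 36 \cdot 5 + 2 \cdot 6 \cdot 5^{2} + 2 \cdot 5 \cdot 36\right) = - 3 \left(-24 - 150 + 48 - 180 + 2 \cdot 6 \cdot 25 + 360\right) = - 3 \left(-24 - 150 + 48 - 180 + 300 + 360\right) = \left(-3\right) 354 = -1062$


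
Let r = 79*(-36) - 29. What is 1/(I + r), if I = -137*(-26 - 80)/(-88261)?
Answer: -88261/253588375 ≈ -0.00034805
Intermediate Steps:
r = -2873 (r = -2844 - 29 = -2873)
I = -14522/88261 (I = -137*(-106)*(-1/88261) = 14522*(-1/88261) = -14522/88261 ≈ -0.16453)
1/(I + r) = 1/(-14522/88261 - 2873) = 1/(-253588375/88261) = -88261/253588375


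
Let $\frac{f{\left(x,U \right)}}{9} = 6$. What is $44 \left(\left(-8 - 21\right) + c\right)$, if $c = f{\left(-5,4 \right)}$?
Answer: $1100$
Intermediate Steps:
$f{\left(x,U \right)} = 54$ ($f{\left(x,U \right)} = 9 \cdot 6 = 54$)
$c = 54$
$44 \left(\left(-8 - 21\right) + c\right) = 44 \left(\left(-8 - 21\right) + 54\right) = 44 \left(-29 + 54\right) = 44 \cdot 25 = 1100$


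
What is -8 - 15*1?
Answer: -23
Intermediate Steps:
-8 - 15*1 = -8 - 15 = -23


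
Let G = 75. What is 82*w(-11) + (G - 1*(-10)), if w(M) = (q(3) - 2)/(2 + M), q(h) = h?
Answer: 683/9 ≈ 75.889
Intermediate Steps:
w(M) = 1/(2 + M) (w(M) = (3 - 2)/(2 + M) = 1/(2 + M))
82*w(-11) + (G - 1*(-10)) = 82/(2 - 11) + (75 - 1*(-10)) = 82/(-9) + (75 + 10) = 82*(-1/9) + 85 = -82/9 + 85 = 683/9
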